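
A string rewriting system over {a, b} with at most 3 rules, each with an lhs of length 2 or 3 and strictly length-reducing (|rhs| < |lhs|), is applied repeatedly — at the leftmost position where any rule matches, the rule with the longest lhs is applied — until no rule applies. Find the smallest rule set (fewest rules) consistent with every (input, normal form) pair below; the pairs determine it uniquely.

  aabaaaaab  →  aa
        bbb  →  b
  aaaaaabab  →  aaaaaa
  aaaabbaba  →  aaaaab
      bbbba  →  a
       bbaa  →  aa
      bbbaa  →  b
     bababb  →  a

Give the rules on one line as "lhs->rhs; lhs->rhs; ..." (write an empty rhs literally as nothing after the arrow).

ba->b; bb->

  | aabaaaaab => aabaaaab => aabaaab => aabaab => aabab => aabb => aa
  | bbb => b
  | aaaaaabab => aaaaaabb => aaaaaa
  | aaaabbaba => aaaaaba => aaaaab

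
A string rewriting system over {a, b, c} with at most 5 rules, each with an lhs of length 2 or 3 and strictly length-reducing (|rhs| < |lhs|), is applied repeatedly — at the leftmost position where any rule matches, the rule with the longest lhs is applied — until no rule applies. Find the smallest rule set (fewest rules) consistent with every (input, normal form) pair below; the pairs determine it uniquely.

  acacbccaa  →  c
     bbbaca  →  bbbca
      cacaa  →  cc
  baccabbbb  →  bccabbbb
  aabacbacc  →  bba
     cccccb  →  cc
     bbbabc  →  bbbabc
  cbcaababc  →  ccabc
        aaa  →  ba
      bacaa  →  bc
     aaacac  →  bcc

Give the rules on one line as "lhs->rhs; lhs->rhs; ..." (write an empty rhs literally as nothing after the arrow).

  | acacbccaa => cacbccaa => ccbccaa => ccccaa => acaa => caa => cb => c
  | bbbaca => bbbca
  | cacaa => ccaa => ccb => cc
  | baccabbbb => bccabbbb

aa->b; ac->c; cb->c; ccc->a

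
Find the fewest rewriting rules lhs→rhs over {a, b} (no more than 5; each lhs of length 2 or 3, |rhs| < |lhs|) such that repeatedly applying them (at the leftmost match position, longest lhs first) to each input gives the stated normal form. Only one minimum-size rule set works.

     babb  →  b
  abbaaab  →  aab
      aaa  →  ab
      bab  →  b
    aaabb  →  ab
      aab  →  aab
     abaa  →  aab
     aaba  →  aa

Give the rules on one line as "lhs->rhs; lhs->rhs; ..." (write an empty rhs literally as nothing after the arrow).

  | babb => bb => b
  | abbaaab => abaaab => aabab => aab
  | aaa => ab
  | bab => b

aaa->ab; ba->; baa->ab; bb->b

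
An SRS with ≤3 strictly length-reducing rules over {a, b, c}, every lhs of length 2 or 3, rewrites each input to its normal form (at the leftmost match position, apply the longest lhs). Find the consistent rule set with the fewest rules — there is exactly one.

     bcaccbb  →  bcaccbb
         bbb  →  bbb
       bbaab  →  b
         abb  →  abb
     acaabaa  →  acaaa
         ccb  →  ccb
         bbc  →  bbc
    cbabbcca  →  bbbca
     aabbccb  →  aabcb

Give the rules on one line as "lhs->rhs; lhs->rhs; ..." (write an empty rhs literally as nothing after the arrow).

ba->; bcc->c; cba->bb

  | bcaccbb
  | bbb
  | bbaab => bab => b
  | abb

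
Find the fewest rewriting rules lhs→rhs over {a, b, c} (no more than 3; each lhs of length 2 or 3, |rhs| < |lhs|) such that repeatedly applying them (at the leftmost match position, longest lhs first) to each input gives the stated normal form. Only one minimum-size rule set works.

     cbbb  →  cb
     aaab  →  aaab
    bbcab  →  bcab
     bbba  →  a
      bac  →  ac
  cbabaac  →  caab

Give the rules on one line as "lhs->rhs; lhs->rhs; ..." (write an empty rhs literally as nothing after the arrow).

aac->ab; ba->a; bb->b

  | cbbb => cbb => cb
  | aaab
  | bbcab => bcab
  | bbba => bba => ba => a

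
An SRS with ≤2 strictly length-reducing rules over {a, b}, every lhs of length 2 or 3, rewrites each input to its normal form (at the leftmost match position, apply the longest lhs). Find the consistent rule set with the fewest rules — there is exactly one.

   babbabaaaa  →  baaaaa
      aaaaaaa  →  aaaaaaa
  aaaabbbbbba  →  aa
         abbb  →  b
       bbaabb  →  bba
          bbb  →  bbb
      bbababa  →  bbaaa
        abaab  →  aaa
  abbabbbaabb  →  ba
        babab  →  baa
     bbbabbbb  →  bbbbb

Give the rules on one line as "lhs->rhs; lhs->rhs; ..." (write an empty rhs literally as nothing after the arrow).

  | babbabaaaa => babaaaa => baaaaa
  | aaaaaaa
  | aaaabbbbbba => aaabbbba => aabba => aa
  | abbb => b

ab->a; abb->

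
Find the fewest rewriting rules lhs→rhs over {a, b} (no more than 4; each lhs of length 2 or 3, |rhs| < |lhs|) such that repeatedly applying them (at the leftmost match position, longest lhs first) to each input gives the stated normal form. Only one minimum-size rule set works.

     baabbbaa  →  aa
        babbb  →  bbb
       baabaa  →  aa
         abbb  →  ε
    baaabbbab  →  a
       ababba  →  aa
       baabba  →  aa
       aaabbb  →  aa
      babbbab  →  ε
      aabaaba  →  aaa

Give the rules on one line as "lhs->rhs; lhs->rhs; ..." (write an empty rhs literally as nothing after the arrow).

ab->; abb->a; ba->; bba->aa

  | baabbbaa => abbbaa => abaa => aa
  | babbb => bbb
  | baabaa => abaa => aa
  | abbb => ab => ε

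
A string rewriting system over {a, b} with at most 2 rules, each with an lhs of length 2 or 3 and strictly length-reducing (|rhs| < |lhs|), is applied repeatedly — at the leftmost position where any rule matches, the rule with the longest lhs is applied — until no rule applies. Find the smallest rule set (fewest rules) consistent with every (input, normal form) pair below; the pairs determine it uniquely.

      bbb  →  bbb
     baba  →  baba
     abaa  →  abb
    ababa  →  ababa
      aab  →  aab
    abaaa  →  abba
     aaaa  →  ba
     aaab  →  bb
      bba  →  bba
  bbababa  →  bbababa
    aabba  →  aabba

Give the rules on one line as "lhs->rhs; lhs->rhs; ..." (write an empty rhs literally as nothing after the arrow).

  | bbb
  | baba
  | abaa => abb
  | ababa

aaa->b; baa->bb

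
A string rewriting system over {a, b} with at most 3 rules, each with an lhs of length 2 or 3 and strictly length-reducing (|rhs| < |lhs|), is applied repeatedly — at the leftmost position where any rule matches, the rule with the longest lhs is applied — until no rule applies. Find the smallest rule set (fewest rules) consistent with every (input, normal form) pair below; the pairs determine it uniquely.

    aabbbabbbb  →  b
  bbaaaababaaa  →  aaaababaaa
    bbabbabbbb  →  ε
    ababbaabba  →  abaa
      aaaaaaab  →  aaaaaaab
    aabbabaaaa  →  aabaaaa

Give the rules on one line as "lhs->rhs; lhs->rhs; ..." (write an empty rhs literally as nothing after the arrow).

abb->; bb->

  | aabbbabbbb => ababbbb => abbb => b
  | bbaaaababaaa => aaaababaaa
  | bbabbabbbb => abbabbbb => abbbb => bb => ε
  | ababbaabba => abaabba => abaa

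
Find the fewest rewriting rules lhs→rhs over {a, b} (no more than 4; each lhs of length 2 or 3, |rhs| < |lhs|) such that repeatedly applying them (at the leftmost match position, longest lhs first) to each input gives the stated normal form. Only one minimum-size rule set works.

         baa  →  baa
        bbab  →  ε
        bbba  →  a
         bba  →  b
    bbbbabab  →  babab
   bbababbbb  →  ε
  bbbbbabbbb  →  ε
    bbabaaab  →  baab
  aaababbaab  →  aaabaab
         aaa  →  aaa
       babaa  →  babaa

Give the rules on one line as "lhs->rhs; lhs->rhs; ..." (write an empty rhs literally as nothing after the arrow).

  | baa
  | bbab => bb => ε
  | bbba => a
  | bba => b

abb->; bb->; bba->b; bbb->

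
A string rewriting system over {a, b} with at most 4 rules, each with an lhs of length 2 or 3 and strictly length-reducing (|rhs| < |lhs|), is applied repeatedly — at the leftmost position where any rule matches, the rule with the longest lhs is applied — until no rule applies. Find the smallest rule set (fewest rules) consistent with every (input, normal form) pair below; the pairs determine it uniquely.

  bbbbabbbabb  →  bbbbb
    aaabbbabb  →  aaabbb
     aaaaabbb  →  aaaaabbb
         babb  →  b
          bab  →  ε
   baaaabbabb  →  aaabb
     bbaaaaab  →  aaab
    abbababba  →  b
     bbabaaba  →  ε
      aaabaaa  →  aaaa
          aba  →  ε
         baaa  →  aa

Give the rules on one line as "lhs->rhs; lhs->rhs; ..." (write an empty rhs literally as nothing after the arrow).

  | bbbbabbbabb => bbbbbabb => bbbbb
  | aaabbbabb => aaabbb
  | aaaaabbb
  | babb => b

aba->; ba->; bab->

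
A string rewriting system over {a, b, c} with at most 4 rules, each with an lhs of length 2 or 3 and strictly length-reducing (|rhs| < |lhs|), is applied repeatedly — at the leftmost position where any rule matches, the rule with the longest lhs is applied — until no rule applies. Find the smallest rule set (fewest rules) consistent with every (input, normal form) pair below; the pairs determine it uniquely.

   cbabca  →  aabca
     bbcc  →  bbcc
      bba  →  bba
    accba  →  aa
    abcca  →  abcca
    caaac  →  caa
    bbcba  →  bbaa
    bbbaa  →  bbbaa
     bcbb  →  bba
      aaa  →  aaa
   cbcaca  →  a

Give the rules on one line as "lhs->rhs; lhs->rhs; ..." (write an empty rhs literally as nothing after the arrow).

  | cbabca => aabca
  | bbcc
  | bba
  | accba => cba => aa

ac->; cb->a; cbb->ba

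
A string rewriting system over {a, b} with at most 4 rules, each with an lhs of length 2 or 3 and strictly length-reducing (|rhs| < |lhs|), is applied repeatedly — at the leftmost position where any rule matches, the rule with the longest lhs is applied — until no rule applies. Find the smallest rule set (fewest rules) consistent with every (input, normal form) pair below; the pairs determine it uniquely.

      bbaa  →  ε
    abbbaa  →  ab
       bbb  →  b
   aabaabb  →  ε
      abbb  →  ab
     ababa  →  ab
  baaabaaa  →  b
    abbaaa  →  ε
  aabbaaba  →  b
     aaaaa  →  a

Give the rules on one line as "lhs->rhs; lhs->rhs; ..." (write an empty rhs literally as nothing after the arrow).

aa->; ba->b; bab->b; bb->

  | bbaa => aa => ε
  | abbbaa => abaa => aba => ab
  | bbb => b
  | aabaabb => baabb => babb => bb => ε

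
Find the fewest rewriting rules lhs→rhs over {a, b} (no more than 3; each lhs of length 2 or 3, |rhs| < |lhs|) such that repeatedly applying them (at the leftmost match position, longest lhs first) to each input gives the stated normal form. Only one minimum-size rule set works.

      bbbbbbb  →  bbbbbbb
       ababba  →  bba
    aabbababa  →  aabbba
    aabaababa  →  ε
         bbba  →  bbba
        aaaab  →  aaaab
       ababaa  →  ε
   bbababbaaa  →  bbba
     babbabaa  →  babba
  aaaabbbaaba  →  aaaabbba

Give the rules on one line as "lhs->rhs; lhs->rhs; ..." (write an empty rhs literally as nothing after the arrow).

  | bbbbbbb
  | ababba => bba
  | aabbababa => aabbba
  | aabaababa => aababa => aba => ε

aba->; baa->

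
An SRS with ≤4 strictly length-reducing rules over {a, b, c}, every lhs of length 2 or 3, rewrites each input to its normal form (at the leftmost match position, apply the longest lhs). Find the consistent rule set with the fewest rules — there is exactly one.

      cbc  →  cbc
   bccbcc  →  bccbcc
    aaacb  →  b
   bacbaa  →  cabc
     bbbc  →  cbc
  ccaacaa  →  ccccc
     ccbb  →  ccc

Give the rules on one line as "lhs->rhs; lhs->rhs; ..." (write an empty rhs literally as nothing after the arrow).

aa->c; bac->ca; bb->c; cac->

  | cbc
  | bccbcc
  | aaacb => cacb => b
  | bacbaa => cabaa => cabc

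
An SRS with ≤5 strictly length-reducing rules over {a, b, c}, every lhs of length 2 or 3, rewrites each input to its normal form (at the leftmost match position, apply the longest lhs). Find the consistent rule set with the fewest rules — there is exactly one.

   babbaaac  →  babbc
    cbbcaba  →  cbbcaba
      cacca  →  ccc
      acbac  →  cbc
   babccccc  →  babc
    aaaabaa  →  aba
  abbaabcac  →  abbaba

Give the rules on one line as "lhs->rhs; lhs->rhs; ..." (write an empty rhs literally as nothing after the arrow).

  | babbaaac => babbaac => babbac => babbc
  | cbbcaba
  | cacca => ccca => ccc
  | acbac => cbac => cbc

aa->a; ac->c; bcc->ba; cca->cc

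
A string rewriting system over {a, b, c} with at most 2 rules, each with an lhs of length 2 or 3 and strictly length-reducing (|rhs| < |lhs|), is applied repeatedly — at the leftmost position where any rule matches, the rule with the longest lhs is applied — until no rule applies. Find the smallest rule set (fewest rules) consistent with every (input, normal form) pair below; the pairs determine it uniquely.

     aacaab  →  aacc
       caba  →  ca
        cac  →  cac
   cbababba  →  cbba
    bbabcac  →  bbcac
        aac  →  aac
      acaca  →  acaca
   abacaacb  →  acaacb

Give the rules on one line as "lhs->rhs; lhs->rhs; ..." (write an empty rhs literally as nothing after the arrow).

aab->c; ab->

  | aacaab => aacc
  | caba => ca
  | cac
  | cbababba => cbabba => cbba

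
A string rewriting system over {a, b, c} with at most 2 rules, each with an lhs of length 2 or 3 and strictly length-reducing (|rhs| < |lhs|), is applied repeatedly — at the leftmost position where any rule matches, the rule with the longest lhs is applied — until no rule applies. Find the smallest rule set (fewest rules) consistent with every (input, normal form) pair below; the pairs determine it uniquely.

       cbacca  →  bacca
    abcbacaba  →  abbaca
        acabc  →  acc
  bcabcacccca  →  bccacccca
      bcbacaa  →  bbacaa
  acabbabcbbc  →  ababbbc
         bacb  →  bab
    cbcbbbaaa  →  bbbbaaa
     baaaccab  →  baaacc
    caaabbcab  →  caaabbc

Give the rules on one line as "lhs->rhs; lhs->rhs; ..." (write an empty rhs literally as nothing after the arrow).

  | cbacca => bacca
  | abcbacaba => abbacaba => abbaca
  | acabc => acc
  | bcabcacccca => bccacccca

cab->c; cb->b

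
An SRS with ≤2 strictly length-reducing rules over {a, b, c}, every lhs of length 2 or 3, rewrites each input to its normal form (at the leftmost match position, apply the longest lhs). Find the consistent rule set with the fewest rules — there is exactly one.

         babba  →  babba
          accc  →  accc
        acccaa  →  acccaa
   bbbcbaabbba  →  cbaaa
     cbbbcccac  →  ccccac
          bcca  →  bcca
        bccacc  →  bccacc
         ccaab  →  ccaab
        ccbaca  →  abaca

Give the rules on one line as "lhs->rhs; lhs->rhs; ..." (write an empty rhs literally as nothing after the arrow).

bbb->; ccb->ab

  | babba
  | accc
  | acccaa
  | bbbcbaabbba => cbaabbba => cbaaa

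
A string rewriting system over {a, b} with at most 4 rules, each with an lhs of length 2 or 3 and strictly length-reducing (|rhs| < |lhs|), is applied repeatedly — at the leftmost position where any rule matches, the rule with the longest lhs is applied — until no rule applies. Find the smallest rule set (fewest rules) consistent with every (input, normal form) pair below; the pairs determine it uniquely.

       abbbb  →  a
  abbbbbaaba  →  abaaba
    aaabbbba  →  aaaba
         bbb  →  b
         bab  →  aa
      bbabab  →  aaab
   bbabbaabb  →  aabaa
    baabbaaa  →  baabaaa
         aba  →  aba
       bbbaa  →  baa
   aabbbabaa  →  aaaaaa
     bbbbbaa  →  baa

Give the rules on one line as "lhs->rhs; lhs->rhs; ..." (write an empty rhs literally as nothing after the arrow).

  | abbbb => abb => a
  | abbbbbaaba => abbbaaba => abaaba
  | aaabbbba => aaabba => aaaba
  | bbb => b

bab->aa; bb->; bba->ba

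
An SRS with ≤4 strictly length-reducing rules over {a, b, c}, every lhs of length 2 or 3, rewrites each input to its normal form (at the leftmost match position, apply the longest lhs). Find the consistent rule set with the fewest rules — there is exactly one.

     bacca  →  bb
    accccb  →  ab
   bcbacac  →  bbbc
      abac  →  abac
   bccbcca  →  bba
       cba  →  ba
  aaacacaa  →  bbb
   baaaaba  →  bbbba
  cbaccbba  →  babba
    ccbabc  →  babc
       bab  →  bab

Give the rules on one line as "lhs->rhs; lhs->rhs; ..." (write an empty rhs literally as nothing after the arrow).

aa->b; ca->a; cb->b

  | bacca => baca => baa => bb
  | accccb => acccb => accb => acb => ab
  | bcbacac => bbacac => bbaac => bbbc
  | abac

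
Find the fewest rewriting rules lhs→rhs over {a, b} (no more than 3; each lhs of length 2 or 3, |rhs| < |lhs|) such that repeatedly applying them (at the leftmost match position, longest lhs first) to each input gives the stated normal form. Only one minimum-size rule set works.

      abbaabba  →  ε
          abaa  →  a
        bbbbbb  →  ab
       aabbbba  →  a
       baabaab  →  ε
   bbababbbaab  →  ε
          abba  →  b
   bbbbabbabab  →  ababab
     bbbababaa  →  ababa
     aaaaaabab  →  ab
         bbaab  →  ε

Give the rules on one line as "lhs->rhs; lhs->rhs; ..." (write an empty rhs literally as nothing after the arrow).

aa->b; bb->; bbb->ab

  | abbaabba => aaabba => babba => baa => bb => ε
  | abaa => abb => a
  | bbbbbb => abbbb => aabb => bbb => ab
  | aabbbba => bbbbba => abbba => aaba => bba => a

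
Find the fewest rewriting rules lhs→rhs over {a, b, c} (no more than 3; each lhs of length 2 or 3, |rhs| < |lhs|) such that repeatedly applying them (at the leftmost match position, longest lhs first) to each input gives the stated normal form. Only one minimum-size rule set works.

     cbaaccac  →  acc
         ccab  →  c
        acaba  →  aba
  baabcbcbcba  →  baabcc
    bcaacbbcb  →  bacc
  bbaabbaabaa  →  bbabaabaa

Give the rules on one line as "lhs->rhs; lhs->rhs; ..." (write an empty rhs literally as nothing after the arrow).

abb->b; ca->; cb->c

  | cbaaccac => caaccac => accac => acc
  | ccab => cb => c
  | acaba => aba
  | baabcbcbcba => baabccbcba => baabcccba => baabccca => baabcc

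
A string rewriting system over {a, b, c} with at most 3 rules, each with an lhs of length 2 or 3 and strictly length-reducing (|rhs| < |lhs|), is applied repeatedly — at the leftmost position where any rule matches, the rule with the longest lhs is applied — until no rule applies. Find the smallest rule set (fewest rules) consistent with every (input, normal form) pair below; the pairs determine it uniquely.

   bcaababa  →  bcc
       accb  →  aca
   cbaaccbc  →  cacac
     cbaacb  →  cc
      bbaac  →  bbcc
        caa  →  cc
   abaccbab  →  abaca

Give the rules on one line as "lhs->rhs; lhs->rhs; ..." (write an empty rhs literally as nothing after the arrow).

aa->c; cb->a

  | bcaababa => bccbaba => bcaaba => bccba => bcaa => bcc
  | accb => aca
  | cbaaccbc => aaaccbc => caccbc => cacac
  | cbaacb => aaacb => cacb => caa => cc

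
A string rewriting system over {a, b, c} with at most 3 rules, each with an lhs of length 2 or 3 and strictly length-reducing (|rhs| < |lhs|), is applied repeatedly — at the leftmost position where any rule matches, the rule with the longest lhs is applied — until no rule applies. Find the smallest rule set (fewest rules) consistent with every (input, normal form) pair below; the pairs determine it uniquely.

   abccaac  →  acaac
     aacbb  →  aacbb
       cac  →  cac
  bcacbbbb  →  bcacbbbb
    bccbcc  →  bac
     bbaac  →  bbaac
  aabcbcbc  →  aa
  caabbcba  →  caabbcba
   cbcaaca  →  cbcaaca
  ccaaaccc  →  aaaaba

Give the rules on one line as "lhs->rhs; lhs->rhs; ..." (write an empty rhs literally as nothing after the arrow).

abc->a; cc->a; ccc->ba

  | abccaac => acaac
  | aacbb
  | cac
  | bcacbbbb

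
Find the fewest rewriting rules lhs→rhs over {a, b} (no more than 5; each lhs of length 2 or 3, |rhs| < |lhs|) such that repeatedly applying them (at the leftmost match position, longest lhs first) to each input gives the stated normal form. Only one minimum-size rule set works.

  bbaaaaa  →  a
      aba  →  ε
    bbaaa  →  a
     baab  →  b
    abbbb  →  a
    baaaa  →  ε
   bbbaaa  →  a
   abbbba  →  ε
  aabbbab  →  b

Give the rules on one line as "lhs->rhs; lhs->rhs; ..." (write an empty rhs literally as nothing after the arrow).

  | bbaaaaa => aaaaa => aaa => a
  | aba => aa => ε
  | bbaaa => aaa => a
  | baab => aab => b

aa->; ba->a; bab->b; bb->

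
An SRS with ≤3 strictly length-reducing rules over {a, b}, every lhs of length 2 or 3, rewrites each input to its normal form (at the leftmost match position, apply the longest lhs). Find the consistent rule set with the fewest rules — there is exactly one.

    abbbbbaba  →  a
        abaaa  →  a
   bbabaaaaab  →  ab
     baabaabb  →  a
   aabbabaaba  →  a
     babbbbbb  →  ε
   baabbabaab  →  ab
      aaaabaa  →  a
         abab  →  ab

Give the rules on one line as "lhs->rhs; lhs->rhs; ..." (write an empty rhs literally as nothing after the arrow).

aa->a; ba->; bb->

  | abbbbbaba => abbbaba => ababa => aba => a
  | abaaa => aaa => aa => a
  | bbabaaaaab => abaaaaab => aaaaab => aaaab => aaab => aab => ab
  | baabaabb => abaabb => aabb => abb => a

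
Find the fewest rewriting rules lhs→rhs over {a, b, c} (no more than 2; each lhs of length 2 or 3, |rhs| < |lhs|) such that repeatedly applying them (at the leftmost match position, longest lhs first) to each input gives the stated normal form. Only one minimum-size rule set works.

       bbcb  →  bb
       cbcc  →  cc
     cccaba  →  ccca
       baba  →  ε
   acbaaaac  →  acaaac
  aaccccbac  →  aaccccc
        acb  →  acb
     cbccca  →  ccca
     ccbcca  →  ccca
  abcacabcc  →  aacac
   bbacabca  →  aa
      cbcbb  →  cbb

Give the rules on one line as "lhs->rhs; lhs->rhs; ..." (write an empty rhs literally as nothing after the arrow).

ba->; bc->

  | bbcb => bb
  | cbcc => cc
  | cccaba => ccca
  | baba => ba => ε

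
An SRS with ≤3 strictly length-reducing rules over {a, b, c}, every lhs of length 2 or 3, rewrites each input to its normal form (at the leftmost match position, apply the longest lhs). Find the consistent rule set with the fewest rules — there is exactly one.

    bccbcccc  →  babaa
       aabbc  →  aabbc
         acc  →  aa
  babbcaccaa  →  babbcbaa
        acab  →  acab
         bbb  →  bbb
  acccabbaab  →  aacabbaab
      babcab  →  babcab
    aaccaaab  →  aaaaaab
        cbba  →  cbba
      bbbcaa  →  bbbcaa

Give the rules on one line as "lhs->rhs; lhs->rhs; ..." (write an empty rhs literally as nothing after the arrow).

  | bccbcccc => babcccc => babacc => babaa
  | aabbc
  | acc => aa
  | babbcaccaa => babbcbcaa => babbcbaa

cac->cb; cbc->cb; cc->a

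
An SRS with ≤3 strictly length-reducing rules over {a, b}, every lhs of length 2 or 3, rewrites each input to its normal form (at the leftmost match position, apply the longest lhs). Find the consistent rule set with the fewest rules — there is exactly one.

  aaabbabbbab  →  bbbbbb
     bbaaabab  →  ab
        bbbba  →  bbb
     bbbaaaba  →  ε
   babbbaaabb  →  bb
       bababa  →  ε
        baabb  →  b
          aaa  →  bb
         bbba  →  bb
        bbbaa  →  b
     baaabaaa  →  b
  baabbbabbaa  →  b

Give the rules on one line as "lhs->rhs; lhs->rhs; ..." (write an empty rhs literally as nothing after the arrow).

  | aaabbabbbab => bbbbabbbab => bbbbbbab => bbbbbb
  | bbaaabab => baabab => abab => ab
  | bbbba => bbb
  | bbbaaaba => bbaaba => baba => ba => ε

aaa->bb; abb->b; ba->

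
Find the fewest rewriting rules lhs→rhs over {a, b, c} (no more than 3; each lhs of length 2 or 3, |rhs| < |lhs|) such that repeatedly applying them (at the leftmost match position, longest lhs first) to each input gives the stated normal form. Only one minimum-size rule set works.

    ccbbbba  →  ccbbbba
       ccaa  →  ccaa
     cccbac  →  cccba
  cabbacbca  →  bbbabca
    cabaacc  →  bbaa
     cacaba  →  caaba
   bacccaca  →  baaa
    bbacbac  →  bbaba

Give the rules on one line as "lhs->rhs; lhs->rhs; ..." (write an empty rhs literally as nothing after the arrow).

ac->a; cab->bb

  | ccbbbba
  | ccaa
  | cccbac => cccba
  | cabbacbca => bbbacbca => bbbabca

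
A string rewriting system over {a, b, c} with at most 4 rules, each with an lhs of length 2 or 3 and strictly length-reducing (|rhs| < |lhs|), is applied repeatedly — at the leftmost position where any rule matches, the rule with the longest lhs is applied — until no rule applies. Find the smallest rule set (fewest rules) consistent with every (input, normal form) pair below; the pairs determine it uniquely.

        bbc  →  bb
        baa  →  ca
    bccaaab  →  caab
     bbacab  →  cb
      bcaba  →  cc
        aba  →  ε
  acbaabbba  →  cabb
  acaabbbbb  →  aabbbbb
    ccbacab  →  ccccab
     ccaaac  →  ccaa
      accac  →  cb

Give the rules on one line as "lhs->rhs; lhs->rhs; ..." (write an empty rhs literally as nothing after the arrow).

  | bbc => bb
  | baa => ca
  | bccaaab => bcaaab => baaab => caab
  | bbacab => bccab => bcab => bab => cb

ac->; ba->c; bc->b; cac->cb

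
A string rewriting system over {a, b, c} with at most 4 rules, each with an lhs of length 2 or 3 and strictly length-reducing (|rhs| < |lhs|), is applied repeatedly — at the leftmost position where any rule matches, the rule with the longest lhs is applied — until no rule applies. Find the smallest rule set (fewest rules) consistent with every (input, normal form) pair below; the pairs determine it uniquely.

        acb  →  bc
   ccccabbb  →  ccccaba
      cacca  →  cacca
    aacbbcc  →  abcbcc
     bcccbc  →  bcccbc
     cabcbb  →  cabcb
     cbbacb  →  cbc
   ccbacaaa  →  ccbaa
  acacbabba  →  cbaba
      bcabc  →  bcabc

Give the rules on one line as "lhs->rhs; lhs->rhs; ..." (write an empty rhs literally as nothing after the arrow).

  | acb => bc
  | ccccabbb => ccccaba
  | cacca
  | aacbbcc => abcbcc

aca->; acb->bc; bb->b; bbb->ba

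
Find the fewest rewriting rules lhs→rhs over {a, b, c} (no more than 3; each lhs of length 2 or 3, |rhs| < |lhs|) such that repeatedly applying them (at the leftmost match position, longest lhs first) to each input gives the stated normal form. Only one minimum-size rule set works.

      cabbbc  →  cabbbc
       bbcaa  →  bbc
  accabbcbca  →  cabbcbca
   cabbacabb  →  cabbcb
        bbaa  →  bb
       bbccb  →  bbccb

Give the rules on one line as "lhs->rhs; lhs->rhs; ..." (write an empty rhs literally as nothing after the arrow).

aa->; ac->; bab->bc

  | cabbbc
  | bbcaa => bbc
  | accabbcbca => cabbcbca
  | cabbacabb => cabbabb => cabbcb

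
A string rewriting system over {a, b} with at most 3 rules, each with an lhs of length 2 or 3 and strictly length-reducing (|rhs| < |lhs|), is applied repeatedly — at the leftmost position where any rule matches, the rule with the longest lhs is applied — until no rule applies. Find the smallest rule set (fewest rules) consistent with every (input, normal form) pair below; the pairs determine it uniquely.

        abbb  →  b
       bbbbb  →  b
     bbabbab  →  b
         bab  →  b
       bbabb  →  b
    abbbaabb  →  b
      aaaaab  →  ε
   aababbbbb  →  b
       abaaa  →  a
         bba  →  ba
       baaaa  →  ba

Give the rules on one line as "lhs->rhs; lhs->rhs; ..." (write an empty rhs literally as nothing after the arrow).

  | abbb => bb => b
  | bbbbb => bbbb => bbb => bb => b
  | bbabbab => babbab => bbab => bab => b
  | bab => b

aa->a; ab->; bb->b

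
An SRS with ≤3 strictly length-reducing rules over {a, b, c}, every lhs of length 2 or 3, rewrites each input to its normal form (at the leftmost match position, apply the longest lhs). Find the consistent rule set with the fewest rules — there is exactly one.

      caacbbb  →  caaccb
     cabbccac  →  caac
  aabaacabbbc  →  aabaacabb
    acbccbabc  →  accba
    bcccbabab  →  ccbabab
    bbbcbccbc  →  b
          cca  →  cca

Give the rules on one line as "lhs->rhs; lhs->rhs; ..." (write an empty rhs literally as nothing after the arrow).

  | caacbbb => caaccb
  | cabbccac => cabcac => caac
  | aabaacabbbc => aabaacabb
  | acbccbabc => accbabc => accba

bc->; cbb->cc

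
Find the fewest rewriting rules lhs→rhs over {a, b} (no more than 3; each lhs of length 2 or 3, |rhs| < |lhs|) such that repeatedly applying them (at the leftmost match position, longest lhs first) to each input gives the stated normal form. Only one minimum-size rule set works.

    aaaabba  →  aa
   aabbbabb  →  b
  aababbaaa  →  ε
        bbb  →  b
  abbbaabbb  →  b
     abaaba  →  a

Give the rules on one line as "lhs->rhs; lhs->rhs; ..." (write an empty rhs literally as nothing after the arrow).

  | aaaabba => abba => aba => aa
  | aabbbabb => aabbabb => aababb => aaabb => bb => b
  | aababbaaa => aaabbaaa => bbaaa => baaa => aaa => ε
  | bbb => bb => b

aaa->; ba->a; bb->b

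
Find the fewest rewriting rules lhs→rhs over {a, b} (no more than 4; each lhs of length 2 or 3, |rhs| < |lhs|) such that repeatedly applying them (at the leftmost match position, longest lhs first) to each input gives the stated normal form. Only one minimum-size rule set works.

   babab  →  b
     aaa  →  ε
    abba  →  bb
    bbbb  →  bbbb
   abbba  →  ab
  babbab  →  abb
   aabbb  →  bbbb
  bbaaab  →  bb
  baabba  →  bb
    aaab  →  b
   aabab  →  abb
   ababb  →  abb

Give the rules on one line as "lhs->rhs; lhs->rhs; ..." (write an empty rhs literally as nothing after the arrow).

  | babab => bab => b
  | aaa => ba => ε
  | abba => aab => bb
  | bbbb

aa->b; ba->; bba->ab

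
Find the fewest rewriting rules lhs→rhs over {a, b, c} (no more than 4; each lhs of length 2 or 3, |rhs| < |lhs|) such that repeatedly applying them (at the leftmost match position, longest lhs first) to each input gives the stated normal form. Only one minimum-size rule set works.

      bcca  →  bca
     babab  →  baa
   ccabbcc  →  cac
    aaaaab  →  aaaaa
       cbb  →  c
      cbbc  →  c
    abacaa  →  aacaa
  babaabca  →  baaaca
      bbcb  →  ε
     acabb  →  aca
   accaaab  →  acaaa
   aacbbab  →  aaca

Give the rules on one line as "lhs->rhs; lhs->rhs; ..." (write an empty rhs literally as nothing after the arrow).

ab->a; bb->c; cc->c; ccb->

  | bcca => bca
  | babab => baab => baa
  | ccabbcc => cabbcc => cabcc => cacc => cac
  | aaaaab => aaaaa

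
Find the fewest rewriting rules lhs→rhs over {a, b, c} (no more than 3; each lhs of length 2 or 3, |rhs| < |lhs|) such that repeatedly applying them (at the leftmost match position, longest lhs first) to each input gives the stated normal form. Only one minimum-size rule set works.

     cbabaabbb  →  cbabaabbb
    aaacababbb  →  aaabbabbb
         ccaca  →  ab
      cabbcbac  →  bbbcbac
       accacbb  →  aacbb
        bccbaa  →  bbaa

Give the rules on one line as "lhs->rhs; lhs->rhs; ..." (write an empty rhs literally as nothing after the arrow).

  | cbabaabbb
  | aaacababbb => aaabbabbb
  | ccaca => aca => ab
  | cabbcbac => bbbcbac

ca->b; cc->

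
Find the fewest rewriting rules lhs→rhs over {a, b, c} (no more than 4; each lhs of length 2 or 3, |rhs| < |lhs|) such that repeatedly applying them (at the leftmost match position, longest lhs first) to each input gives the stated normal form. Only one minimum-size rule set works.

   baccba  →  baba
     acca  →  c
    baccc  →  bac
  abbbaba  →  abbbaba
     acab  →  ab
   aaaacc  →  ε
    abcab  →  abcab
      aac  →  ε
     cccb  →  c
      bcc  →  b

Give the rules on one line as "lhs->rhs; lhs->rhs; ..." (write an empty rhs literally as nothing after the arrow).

aa->c; aca->a; cb->c; cc->

  | baccba => baba
  | acca => aa => c
  | baccc => bac
  | abbbaba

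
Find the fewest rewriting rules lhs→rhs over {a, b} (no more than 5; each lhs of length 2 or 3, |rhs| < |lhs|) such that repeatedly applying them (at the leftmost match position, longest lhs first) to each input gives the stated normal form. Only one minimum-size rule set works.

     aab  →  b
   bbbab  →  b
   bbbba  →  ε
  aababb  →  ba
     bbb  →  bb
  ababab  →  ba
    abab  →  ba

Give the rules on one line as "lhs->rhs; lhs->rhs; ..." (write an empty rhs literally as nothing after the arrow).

  | aab => ab => b
  | bbbab => bbab => b
  | bbbba => bbba => bba => ε
  | aababb => ababb => babb => bab => ba

ab->b; bab->ba; bba->; bbb->bb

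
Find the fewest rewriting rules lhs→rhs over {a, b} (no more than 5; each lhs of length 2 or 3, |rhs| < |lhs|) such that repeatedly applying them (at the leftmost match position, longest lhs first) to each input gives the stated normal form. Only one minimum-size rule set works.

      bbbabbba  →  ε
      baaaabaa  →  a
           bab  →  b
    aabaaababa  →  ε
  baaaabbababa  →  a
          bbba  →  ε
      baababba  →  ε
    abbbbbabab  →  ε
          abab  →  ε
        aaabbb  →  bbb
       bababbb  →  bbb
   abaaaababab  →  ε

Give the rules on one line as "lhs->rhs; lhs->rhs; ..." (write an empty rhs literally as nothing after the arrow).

aa->b; ab->; ba->; bba->a

  | bbbabbba => babbba => bbba => ba => ε
  | baaaabaa => aaabaa => babaa => baa => a
  | bab => b
  | aabaaababa => bbaaababa => aaababa => bababa => baba => ba => ε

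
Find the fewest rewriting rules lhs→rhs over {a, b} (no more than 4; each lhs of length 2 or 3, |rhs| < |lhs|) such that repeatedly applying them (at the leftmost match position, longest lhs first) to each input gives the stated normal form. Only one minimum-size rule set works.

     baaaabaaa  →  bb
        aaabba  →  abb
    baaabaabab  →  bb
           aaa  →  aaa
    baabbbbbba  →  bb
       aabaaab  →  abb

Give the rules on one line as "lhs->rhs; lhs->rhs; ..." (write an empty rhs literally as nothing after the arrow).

  | baaaabaaa => baaabaaa => baabaaa => babaaa => bbaaa => bbaa => bba => bb
  | aaabba => aabba => abba => abb
  | baaabaabab => baabaabab => babaabab => bbaabab => bbabab => bbbab => bbab => bbb => bb
  | aaa

aab->ab; ba->b; bbb->bb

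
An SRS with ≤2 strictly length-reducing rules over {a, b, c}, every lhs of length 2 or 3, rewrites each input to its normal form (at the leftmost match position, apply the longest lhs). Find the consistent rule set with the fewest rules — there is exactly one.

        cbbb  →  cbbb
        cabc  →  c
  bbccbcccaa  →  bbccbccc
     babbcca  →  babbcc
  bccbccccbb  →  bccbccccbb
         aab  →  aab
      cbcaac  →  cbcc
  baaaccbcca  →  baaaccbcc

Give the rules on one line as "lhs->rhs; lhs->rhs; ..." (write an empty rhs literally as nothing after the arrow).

ca->c; cab->

  | cbbb
  | cabc => c
  | bbccbcccaa => bbccbccca => bbccbccc
  | babbcca => babbcc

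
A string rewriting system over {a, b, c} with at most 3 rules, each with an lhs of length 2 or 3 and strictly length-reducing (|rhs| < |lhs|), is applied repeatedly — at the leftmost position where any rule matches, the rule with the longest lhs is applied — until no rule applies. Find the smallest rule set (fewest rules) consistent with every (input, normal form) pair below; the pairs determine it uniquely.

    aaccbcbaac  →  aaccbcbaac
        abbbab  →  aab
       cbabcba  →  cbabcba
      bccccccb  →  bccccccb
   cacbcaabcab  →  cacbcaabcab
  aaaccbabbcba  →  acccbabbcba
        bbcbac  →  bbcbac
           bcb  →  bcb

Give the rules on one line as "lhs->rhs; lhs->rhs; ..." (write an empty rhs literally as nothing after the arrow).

aaa->ac; bbb->

  | aaccbcbaac
  | abbbab => aab
  | cbabcba
  | bccccccb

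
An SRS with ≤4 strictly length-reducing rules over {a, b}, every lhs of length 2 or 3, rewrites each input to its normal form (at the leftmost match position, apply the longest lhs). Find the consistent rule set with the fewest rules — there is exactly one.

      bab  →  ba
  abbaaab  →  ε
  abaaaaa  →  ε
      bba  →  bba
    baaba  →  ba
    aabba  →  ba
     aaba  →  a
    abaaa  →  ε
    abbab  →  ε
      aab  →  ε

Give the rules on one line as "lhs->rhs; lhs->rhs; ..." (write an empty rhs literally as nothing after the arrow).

aa->; aab->; ab->a

  | bab => ba
  | abbaaab => abaaab => aaaab => aab => ε
  | abaaaaa => aaaaaa => aaaa => aa => ε
  | bba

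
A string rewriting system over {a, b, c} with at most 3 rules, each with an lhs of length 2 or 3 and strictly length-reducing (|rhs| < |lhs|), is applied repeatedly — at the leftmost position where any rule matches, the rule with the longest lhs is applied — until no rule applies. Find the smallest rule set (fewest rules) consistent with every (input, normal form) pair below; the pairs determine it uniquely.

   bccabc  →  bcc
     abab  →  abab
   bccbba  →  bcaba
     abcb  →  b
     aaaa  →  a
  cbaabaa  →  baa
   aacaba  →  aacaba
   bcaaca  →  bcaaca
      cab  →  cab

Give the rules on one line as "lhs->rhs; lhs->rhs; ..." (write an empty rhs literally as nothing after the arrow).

aaa->; abc->; cb->a

  | bccabc => bcc
  | abab
  | bccbba => bcaba
  | abcb => b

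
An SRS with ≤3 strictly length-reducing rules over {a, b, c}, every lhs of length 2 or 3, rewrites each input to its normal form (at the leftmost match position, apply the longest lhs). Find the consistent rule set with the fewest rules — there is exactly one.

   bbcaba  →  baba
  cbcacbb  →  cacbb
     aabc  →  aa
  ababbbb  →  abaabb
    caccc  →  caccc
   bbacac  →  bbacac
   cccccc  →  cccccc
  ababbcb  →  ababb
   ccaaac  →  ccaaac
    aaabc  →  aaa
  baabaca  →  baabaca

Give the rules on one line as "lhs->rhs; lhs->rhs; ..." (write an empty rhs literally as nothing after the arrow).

bbb->ab; bc->

  | bbcaba => baba
  | cbcacbb => cacbb
  | aabc => aa
  | ababbbb => abaabb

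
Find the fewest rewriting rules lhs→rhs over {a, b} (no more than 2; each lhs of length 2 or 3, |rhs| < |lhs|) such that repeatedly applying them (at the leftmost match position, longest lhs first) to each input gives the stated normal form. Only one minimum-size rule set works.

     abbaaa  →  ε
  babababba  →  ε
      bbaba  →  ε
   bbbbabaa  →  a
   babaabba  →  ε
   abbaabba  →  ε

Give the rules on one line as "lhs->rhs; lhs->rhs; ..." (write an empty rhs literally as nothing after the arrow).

aa->; ba->a

  | abbaaa => abaaa => aaaa => aa => ε
  | babababba => abababba => aababba => babba => abba => aba => aa => ε
  | bbaba => baba => aba => aa => ε
  | bbbbabaa => bbbabaa => bbabaa => babaa => abaa => aaa => a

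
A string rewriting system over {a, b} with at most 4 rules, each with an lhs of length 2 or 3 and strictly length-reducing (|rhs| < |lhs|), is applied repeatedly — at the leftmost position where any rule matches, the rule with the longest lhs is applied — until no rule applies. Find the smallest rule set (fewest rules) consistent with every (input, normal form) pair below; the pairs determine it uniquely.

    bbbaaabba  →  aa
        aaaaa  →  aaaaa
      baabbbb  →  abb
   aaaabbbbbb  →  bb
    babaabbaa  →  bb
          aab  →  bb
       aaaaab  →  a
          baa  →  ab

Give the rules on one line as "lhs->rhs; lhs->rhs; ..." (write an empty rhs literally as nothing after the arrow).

aab->bb; baa->ab; bbb->

  | bbbaaabba => aaabba => abbba => aa
  | aaaaa
  | baabbbb => abbbbb => abb
  | aaaabbbbbb => aabbbbbbb => bbbbbbbb => bbbbb => bb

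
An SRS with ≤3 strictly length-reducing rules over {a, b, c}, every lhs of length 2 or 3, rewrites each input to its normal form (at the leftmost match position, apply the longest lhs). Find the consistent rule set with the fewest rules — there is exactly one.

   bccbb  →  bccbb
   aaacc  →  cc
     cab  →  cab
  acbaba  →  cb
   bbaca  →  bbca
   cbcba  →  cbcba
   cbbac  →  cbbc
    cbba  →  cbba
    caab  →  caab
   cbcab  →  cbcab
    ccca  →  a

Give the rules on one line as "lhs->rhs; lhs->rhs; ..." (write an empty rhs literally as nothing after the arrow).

  | bccbb
  | aaacc => aacc => acc => cc
  | cab
  | acbaba => cbaba => cb

aba->; ac->c; ccc->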